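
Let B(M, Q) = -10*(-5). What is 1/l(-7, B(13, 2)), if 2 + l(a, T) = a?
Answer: -⅑ ≈ -0.11111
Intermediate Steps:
B(M, Q) = 50
l(a, T) = -2 + a
1/l(-7, B(13, 2)) = 1/(-2 - 7) = 1/(-9) = -⅑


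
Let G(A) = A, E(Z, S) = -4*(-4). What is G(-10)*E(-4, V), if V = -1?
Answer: -160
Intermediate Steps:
E(Z, S) = 16
G(-10)*E(-4, V) = -10*16 = -160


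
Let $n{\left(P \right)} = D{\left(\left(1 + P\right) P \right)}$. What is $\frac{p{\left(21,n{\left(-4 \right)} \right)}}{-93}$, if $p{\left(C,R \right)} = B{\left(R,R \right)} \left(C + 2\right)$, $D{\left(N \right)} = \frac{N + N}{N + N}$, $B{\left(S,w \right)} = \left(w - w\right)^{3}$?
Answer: $0$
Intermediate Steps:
$B{\left(S,w \right)} = 0$ ($B{\left(S,w \right)} = 0^{3} = 0$)
$D{\left(N \right)} = 1$ ($D{\left(N \right)} = \frac{2 N}{2 N} = 2 N \frac{1}{2 N} = 1$)
$n{\left(P \right)} = 1$
$p{\left(C,R \right)} = 0$ ($p{\left(C,R \right)} = 0 \left(C + 2\right) = 0 \left(2 + C\right) = 0$)
$\frac{p{\left(21,n{\left(-4 \right)} \right)}}{-93} = \frac{0}{-93} = 0 \left(- \frac{1}{93}\right) = 0$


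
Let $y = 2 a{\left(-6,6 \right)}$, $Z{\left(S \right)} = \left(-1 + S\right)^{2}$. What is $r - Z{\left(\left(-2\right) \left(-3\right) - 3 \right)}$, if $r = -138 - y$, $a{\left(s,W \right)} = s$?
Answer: $-130$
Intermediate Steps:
$y = -12$ ($y = 2 \left(-6\right) = -12$)
$r = -126$ ($r = -138 - -12 = -138 + 12 = -126$)
$r - Z{\left(\left(-2\right) \left(-3\right) - 3 \right)} = -126 - \left(-1 - -3\right)^{2} = -126 - \left(-1 + \left(6 - 3\right)\right)^{2} = -126 - \left(-1 + 3\right)^{2} = -126 - 2^{2} = -126 - 4 = -130$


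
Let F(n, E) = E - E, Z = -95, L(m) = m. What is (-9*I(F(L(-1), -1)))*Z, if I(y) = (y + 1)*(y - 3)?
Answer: -2565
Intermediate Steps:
F(n, E) = 0
I(y) = (1 + y)*(-3 + y)
(-9*I(F(L(-1), -1)))*Z = -9*(-3 + 0² - 2*0)*(-95) = -9*(-3 + 0 + 0)*(-95) = -9*(-3)*(-95) = 27*(-95) = -2565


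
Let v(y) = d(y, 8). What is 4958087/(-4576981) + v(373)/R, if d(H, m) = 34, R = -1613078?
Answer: -3998968339570/3691513678759 ≈ -1.0833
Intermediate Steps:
v(y) = 34
4958087/(-4576981) + v(373)/R = 4958087/(-4576981) + 34/(-1613078) = 4958087*(-1/4576981) + 34*(-1/1613078) = -4958087/4576981 - 17/806539 = -3998968339570/3691513678759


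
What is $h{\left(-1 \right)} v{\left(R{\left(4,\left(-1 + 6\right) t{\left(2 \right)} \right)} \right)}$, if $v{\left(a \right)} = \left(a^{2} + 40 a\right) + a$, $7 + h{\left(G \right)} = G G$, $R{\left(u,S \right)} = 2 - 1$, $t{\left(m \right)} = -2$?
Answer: $-252$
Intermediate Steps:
$R{\left(u,S \right)} = 1$
$h{\left(G \right)} = -7 + G^{2}$ ($h{\left(G \right)} = -7 + G G = -7 + G^{2}$)
$v{\left(a \right)} = a^{2} + 41 a$
$h{\left(-1 \right)} v{\left(R{\left(4,\left(-1 + 6\right) t{\left(2 \right)} \right)} \right)} = \left(-7 + \left(-1\right)^{2}\right) 1 \left(41 + 1\right) = \left(-7 + 1\right) 1 \cdot 42 = \left(-6\right) 42 = -252$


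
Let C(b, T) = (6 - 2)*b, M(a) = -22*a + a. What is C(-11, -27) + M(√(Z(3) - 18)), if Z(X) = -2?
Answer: -44 - 42*I*√5 ≈ -44.0 - 93.915*I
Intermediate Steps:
M(a) = -21*a
C(b, T) = 4*b
C(-11, -27) + M(√(Z(3) - 18)) = 4*(-11) - 21*√(-2 - 18) = -44 - 42*I*√5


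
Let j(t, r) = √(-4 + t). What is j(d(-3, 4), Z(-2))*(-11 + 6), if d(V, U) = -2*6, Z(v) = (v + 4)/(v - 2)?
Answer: -20*I ≈ -20.0*I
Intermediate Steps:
Z(v) = (4 + v)/(-2 + v)
d(V, U) = -12
j(d(-3, 4), Z(-2))*(-11 + 6) = √(-4 - 12)*(-11 + 6) = √(-16)*(-5) = (4*I)*(-5) = -20*I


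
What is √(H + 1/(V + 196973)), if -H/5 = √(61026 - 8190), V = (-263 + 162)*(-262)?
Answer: √(223435 - 499231992250*√13209)/223435 ≈ 33.901*I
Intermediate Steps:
V = 26462 (V = -101*(-262) = 26462)
H = -10*√13209 (H = -5*√(61026 - 8190) = -10*√13209 ≈ -1149.3)
√(H + 1/(V + 196973)) = √(-10*√13209 + 1/(26462 + 196973)) = √(-10*√13209 + 1/223435) = √(1/223435 - 10*√13209)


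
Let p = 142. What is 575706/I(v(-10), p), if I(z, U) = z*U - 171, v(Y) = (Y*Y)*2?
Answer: 575706/28229 ≈ 20.394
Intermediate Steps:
v(Y) = 2*Y² (v(Y) = Y²*2 = 2*Y²)
I(z, U) = -171 + U*z (I(z, U) = U*z - 171 = -171 + U*z)
575706/I(v(-10), p) = 575706/(-171 + 142*(2*(-10)²)) = 575706/(-171 + 142*(2*100)) = 575706/(-171 + 142*200) = 575706/(-171 + 28400) = 575706/28229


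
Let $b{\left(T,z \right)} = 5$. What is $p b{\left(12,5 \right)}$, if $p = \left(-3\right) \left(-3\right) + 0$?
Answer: $45$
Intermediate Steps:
$p = 9$ ($p = 9 + 0 = 9$)
$p b{\left(12,5 \right)} = 9 \cdot 5 = 45$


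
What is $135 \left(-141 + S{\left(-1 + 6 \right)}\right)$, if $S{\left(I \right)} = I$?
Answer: $-18360$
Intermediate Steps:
$135 \left(-141 + S{\left(-1 + 6 \right)}\right) = 135 \left(-141 + \left(-1 + 6\right)\right) = 135 \left(-141 + 5\right) = 135 \left(-136\right) = -18360$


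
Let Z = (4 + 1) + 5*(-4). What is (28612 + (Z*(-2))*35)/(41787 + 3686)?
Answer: 29662/45473 ≈ 0.65230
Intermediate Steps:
Z = -15 (Z = 5 - 20 = -15)
(28612 + (Z*(-2))*35)/(41787 + 3686) = (28612 - 15*(-2)*35)/(41787 + 3686) = (28612 + 30*35)/45473 = (28612 + 1050)*(1/45473) = 29662*(1/45473) = 29662/45473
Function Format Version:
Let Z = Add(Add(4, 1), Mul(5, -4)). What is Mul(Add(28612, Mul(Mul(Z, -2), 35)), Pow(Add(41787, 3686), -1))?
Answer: Rational(29662, 45473) ≈ 0.65230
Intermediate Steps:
Z = -15 (Z = Add(5, -20) = -15)
Mul(Add(28612, Mul(Mul(Z, -2), 35)), Pow(Add(41787, 3686), -1)) = Mul(Add(28612, Mul(Mul(-15, -2), 35)), Pow(Add(41787, 3686), -1)) = Mul(Add(28612, Mul(30, 35)), Pow(45473, -1)) = Mul(Add(28612, 1050), Rational(1, 45473)) = Mul(29662, Rational(1, 45473)) = Rational(29662, 45473)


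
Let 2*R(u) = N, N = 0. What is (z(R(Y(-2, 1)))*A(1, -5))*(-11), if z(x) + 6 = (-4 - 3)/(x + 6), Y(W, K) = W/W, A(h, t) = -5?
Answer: -2365/6 ≈ -394.17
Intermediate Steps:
Y(W, K) = 1
R(u) = 0 (R(u) = (½)*0 = 0)
z(x) = -6 - 7/(6 + x) (z(x) = -6 + (-4 - 3)/(x + 6) = -6 - 7/(6 + x))
(z(R(Y(-2, 1)))*A(1, -5))*(-11) = (((-43 - 6*0)/(6 + 0))*(-5))*(-11) = (((-43 + 0)/6)*(-5))*(-11) = (((⅙)*(-43))*(-5))*(-11) = -43/6*(-5)*(-11) = (215/6)*(-11) = -2365/6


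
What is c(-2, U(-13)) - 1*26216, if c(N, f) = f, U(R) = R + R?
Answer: -26242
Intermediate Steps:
U(R) = 2*R
c(-2, U(-13)) - 1*26216 = 2*(-13) - 1*26216 = -26 - 26216 = -26242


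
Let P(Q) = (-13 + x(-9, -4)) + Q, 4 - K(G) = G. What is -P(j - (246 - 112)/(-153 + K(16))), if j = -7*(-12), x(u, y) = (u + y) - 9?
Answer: -8219/165 ≈ -49.812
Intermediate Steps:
K(G) = 4 - G
x(u, y) = -9 + u + y
j = 84
P(Q) = -35 + Q (P(Q) = (-13 + (-9 - 9 - 4)) + Q = (-13 - 22) + Q = -35 + Q)
-P(j - (246 - 112)/(-153 + K(16))) = -(-35 + (84 - (246 - 112)/(-153 + (4 - 1*16)))) = -(-35 + (84 - 134/(-153 + (4 - 16)))) = -(-35 + (84 - 134/(-153 - 12))) = -(-35 + (84 - 134/(-165))) = -(-35 + (84 - 134*(-1)/165)) = -(-35 + (84 - 1*(-134/165))) = -(-35 + (84 + 134/165)) = -(-35 + 13994/165) = -1*8219/165 = -8219/165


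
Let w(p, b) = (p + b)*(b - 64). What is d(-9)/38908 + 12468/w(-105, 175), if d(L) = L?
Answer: 80839169/50385860 ≈ 1.6044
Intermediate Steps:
w(p, b) = (-64 + b)*(b + p) (w(p, b) = (b + p)*(-64 + b) = (-64 + b)*(b + p))
d(-9)/38908 + 12468/w(-105, 175) = -9/38908 + 12468/(175² - 64*175 - 64*(-105) + 175*(-105)) = -9*1/38908 + 12468/(30625 - 11200 + 6720 - 18375) = -9/38908 + 12468/7770 = -9/38908 + 12468*(1/7770) = -9/38908 + 2078/1295 = 80839169/50385860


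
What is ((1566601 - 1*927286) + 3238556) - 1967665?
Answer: 1910206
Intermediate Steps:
((1566601 - 1*927286) + 3238556) - 1967665 = ((1566601 - 927286) + 3238556) - 1967665 = (639315 + 3238556) - 1967665 = 3877871 - 1967665 = 1910206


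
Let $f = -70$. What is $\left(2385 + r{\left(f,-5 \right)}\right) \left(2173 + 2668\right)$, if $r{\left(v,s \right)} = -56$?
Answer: $11274689$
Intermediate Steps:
$\left(2385 + r{\left(f,-5 \right)}\right) \left(2173 + 2668\right) = \left(2385 - 56\right) \left(2173 + 2668\right) = 2329 \cdot 4841 = 11274689$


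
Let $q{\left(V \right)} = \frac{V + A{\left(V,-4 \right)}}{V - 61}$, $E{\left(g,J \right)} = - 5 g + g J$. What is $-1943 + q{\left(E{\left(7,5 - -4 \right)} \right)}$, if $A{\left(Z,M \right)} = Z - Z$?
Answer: $- \frac{64147}{33} \approx -1943.8$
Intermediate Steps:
$A{\left(Z,M \right)} = 0$
$E{\left(g,J \right)} = - 5 g + J g$
$q{\left(V \right)} = \frac{V}{-61 + V}$ ($q{\left(V \right)} = \frac{V + 0}{V - 61} = \frac{V}{-61 + V}$)
$-1943 + q{\left(E{\left(7,5 - -4 \right)} \right)} = -1943 + \frac{7 \left(-5 + \left(5 - -4\right)\right)}{-61 + 7 \left(-5 + \left(5 - -4\right)\right)} = -1943 + \frac{7 \left(-5 + \left(5 + 4\right)\right)}{-61 + 7 \left(-5 + \left(5 + 4\right)\right)} = -1943 + \frac{7 \left(-5 + 9\right)}{-61 + 7 \left(-5 + 9\right)} = -1943 + \frac{7 \cdot 4}{-61 + 7 \cdot 4} = -1943 + \frac{28}{-61 + 28} = -1943 + \frac{28}{-33} = -1943 + 28 \left(- \frac{1}{33}\right) = -1943 - \frac{28}{33} = - \frac{64147}{33}$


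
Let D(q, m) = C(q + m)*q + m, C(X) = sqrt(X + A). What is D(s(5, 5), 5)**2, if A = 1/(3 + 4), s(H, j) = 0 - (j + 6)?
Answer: (35 - 11*I*sqrt(287))**2/49 ≈ -683.71 - 266.22*I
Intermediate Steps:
s(H, j) = -6 - j (s(H, j) = 0 - (6 + j) = 0 + (-6 - j) = -6 - j)
A = 1/7 ≈ 0.14286
C(X) = sqrt(1/7 + X) (C(X) = sqrt(X + 1/7) = sqrt(1/7 + X))
D(q, m) = m + q*sqrt(7 + 49*m + 49*q)/7 (D(q, m) = (sqrt(7 + 49*(q + m))/7)*q + m = (sqrt(7 + 49*(m + q))/7)*q + m = (sqrt(7 + (49*m + 49*q))/7)*q + m = (sqrt(7 + 49*m + 49*q)/7)*q + m = q*sqrt(7 + 49*m + 49*q)/7 + m = m + q*sqrt(7 + 49*m + 49*q)/7)
D(s(5, 5), 5)**2 = (5 + (-6 - 1*5)*sqrt(7 + 49*5 + 49*(-6 - 1*5))/7)**2 = (5 + (-6 - 5)*sqrt(7 + 245 + 49*(-6 - 5))/7)**2 = (5 + (1/7)*(-11)*sqrt(7 + 245 + 49*(-11)))**2 = (5 + (1/7)*(-11)*sqrt(7 + 245 - 539))**2 = (5 + (1/7)*(-11)*sqrt(-287))**2 = (5 + (1/7)*(-11)*(I*sqrt(287)))**2 = (5 - 11*I*sqrt(287)/7)**2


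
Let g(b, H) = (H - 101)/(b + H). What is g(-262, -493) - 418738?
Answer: -316146596/755 ≈ -4.1874e+5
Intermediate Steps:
g(b, H) = (-101 + H)/(H + b)
g(-262, -493) - 418738 = (-101 - 493)/(-493 - 262) - 418738 = -594/(-755) - 418738 = -1/755*(-594) - 418738 = 594/755 - 418738 = -316146596/755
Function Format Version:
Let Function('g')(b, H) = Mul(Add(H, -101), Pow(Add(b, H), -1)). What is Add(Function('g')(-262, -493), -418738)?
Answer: Rational(-316146596, 755) ≈ -4.1874e+5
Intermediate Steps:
Function('g')(b, H) = Mul(Pow(Add(H, b), -1), Add(-101, H)) (Function('g')(b, H) = Mul(Add(-101, H), Pow(Add(H, b), -1)) = Mul(Pow(Add(H, b), -1), Add(-101, H)))
Add(Function('g')(-262, -493), -418738) = Add(Mul(Pow(Add(-493, -262), -1), Add(-101, -493)), -418738) = Add(Mul(Pow(-755, -1), -594), -418738) = Add(Mul(Rational(-1, 755), -594), -418738) = Add(Rational(594, 755), -418738) = Rational(-316146596, 755)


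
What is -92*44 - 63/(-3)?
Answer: -4027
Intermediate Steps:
-92*44 - 63/(-3) = -4048 - 63*(-1)/3 = -4048 - 21*(-1) = -4048 + 21 = -4027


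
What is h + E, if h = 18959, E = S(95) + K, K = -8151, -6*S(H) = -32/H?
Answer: 3080296/285 ≈ 10808.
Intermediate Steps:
S(H) = 16/(3*H) (S(H) = -(-16)/(3*H) = 16/(3*H))
E = -2323019/285 (E = (16/3)/95 - 8151 = (16/3)*(1/95) - 8151 = 16/285 - 8151 = -2323019/285 ≈ -8150.9)
h + E = 18959 - 2323019/285 = 3080296/285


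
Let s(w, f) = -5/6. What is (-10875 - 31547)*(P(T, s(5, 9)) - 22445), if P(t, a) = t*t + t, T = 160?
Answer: -140628930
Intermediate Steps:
s(w, f) = -⅚ (s(w, f) = -5*⅙ = -⅚)
P(t, a) = t + t² (P(t, a) = t² + t = t + t²)
(-10875 - 31547)*(P(T, s(5, 9)) - 22445) = (-10875 - 31547)*(160*(1 + 160) - 22445) = -42422*(160*161 - 22445) = -42422*(25760 - 22445) = -42422*3315 = -140628930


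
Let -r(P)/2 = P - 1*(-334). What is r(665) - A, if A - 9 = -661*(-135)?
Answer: -91242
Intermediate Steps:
A = 89244 (A = 9 - 661*(-135) = 9 + 89235 = 89244)
r(P) = -668 - 2*P (r(P) = -2*(P - 1*(-334)) = -2*(P + 334) = -2*(334 + P) = -668 - 2*P)
r(665) - A = (-668 - 2*665) - 1*89244 = (-668 - 1330) - 89244 = -1998 - 89244 = -91242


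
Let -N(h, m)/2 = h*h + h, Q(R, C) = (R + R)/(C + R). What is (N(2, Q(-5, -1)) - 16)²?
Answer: 784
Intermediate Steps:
Q(R, C) = 2*R/(C + R) (Q(R, C) = (2*R)/(C + R) = 2*R/(C + R))
N(h, m) = -2*h - 2*h² (N(h, m) = -2*(h*h + h) = -2*(h² + h) = -2*(h + h²) = -2*h - 2*h²)
(N(2, Q(-5, -1)) - 16)² = (-2*2*(1 + 2) - 16)² = (-2*2*3 - 16)² = (-12 - 16)² = (-28)² = 784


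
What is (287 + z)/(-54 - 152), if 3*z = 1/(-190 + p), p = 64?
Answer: -108485/77868 ≈ -1.3932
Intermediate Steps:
z = -1/378 (z = 1/(3*(-190 + 64)) = (1/3)/(-126) = (1/3)*(-1/126) = -1/378 ≈ -0.0026455)
(287 + z)/(-54 - 152) = (287 - 1/378)/(-54 - 152) = (108485/378)/(-206) = (108485/378)*(-1/206) = -108485/77868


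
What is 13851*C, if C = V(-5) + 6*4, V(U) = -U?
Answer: 401679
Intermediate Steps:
C = 29 (C = -1*(-5) + 6*4 = 5 + 24 = 29)
13851*C = 13851*29 = 401679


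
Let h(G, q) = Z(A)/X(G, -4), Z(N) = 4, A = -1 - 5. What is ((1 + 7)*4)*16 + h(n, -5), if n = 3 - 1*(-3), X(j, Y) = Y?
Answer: 511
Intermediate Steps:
A = -6
n = 6 (n = 3 + 3 = 6)
h(G, q) = -1 (h(G, q) = 4/(-4) = 4*(-1/4) = -1)
((1 + 7)*4)*16 + h(n, -5) = ((1 + 7)*4)*16 - 1 = (8*4)*16 - 1 = 32*16 - 1 = 512 - 1 = 511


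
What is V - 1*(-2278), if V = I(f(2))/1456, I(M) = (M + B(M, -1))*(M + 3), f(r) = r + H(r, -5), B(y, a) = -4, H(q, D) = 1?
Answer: 1658381/728 ≈ 2278.0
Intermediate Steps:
f(r) = 1 + r (f(r) = r + 1 = 1 + r)
I(M) = (-4 + M)*(3 + M) (I(M) = (M - 4)*(M + 3) = (-4 + M)*(3 + M))
V = -3/728 (V = (-12 + (1 + 2)**2 - (1 + 2))/1456 = (-12 + 3**2 - 1*3)*(1/1456) = (-12 + 9 - 3)*(1/1456) = -6*1/1456 = -3/728 ≈ -0.0041209)
V - 1*(-2278) = -3/728 - 1*(-2278) = -3/728 + 2278 = 1658381/728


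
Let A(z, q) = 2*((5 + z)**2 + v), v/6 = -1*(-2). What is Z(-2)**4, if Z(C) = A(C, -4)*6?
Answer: 4032758016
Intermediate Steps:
v = 12 (v = 6*(-1*(-2)) = 6*2 = 12)
A(z, q) = 24 + 2*(5 + z)**2 (A(z, q) = 2*((5 + z)**2 + 12) = 2*(12 + (5 + z)**2) = 24 + 2*(5 + z)**2)
Z(C) = 144 + 12*(5 + C)**2 (Z(C) = (24 + 2*(5 + C)**2)*6 = 144 + 12*(5 + C)**2)
Z(-2)**4 = (144 + 12*(5 - 2)**2)**4 = (144 + 12*3**2)**4 = (144 + 12*9)**4 = (144 + 108)**4 = 252**4 = 4032758016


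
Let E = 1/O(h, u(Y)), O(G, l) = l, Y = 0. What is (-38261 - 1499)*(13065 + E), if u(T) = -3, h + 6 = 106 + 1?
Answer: -1558353440/3 ≈ -5.1945e+8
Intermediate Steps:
h = 101 (h = -6 + (106 + 1) = -6 + 107 = 101)
E = -⅓ (E = 1/(-3) = -⅓ ≈ -0.33333)
(-38261 - 1499)*(13065 + E) = (-38261 - 1499)*(13065 - ⅓) = -39760*39194/3 = -1558353440/3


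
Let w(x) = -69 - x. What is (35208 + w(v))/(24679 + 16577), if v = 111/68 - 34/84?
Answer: 50176739/58913568 ≈ 0.85170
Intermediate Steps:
v = 1753/1428 (v = 111*(1/68) - 34*1/84 = 111/68 - 17/42 = 1753/1428 ≈ 1.2276)
(35208 + w(v))/(24679 + 16577) = (35208 + (-69 - 1*1753/1428))/(24679 + 16577) = (35208 + (-69 - 1753/1428))/41256 = (35208 - 100285/1428)*(1/41256) = (50176739/1428)*(1/41256) = 50176739/58913568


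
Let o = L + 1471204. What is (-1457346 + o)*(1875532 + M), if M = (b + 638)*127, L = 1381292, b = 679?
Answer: 2849999863650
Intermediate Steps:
o = 2852496 (o = 1381292 + 1471204 = 2852496)
M = 167259 (M = (679 + 638)*127 = 1317*127 = 167259)
(-1457346 + o)*(1875532 + M) = (-1457346 + 2852496)*(1875532 + 167259) = 1395150*2042791 = 2849999863650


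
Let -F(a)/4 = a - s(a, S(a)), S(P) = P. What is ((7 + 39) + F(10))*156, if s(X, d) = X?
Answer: 7176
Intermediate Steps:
F(a) = 0 (F(a) = -4*(a - a) = -4*0 = 0)
((7 + 39) + F(10))*156 = ((7 + 39) + 0)*156 = (46 + 0)*156 = 46*156 = 7176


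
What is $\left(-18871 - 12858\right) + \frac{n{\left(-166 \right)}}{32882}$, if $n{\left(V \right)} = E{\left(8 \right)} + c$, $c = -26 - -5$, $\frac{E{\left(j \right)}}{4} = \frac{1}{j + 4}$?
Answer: $- \frac{1564969498}{49323} \approx -31729.0$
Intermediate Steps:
$E{\left(j \right)} = \frac{4}{4 + j}$ ($E{\left(j \right)} = \frac{4}{j + 4} = \frac{4}{4 + j}$)
$c = -21$ ($c = -26 + 5 = -21$)
$n{\left(V \right)} = - \frac{62}{3}$ ($n{\left(V \right)} = \frac{4}{4 + 8} - 21 = \frac{4}{12} - 21 = 4 \cdot \frac{1}{12} - 21 = \frac{1}{3} - 21 = - \frac{62}{3}$)
$\left(-18871 - 12858\right) + \frac{n{\left(-166 \right)}}{32882} = \left(-18871 - 12858\right) - \frac{62}{3 \cdot 32882} = -31729 - \frac{31}{49323} = - \frac{1564969498}{49323}$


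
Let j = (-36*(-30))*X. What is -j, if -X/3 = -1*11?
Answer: -35640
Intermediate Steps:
X = 33 (X = -(-3)*11 = -3*(-11) = 33)
j = 35640 (j = -36*(-30)*33 = 1080*33 = 35640)
-j = -1*35640 = -35640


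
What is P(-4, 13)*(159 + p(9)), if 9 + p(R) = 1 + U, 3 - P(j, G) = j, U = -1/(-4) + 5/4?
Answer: 2135/2 ≈ 1067.5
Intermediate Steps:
U = 3/2 (U = -1*(-1/4) + 5*(1/4) = 1/4 + 5/4 = 3/2 ≈ 1.5000)
P(j, G) = 3 - j
p(R) = -13/2 (p(R) = -9 + (1 + 3/2) = -9 + 5/2 = -13/2)
P(-4, 13)*(159 + p(9)) = (3 - 1*(-4))*(159 - 13/2) = (3 + 4)*(305/2) = 7*(305/2) = 2135/2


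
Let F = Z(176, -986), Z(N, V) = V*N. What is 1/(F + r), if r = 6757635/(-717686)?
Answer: -717686/124551115331 ≈ -5.7622e-6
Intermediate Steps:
Z(N, V) = N*V
F = -173536 (F = 176*(-986) = -173536)
r = -6757635/717686 (r = 6757635*(-1/717686) = -6757635/717686 ≈ -9.4159)
1/(F + r) = 1/(-173536 - 6757635/717686) = 1/(-124551115331/717686) = -717686/124551115331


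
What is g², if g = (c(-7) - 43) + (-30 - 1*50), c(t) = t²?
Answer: 5476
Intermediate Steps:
g = -74 (g = ((-7)² - 43) + (-30 - 1*50) = (49 - 43) + (-30 - 50) = 6 - 80 = -74)
g² = (-74)² = 5476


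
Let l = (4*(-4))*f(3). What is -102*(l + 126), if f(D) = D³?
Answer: 31212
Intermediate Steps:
l = -432 (l = (4*(-4))*3³ = -16*27 = -432)
-102*(l + 126) = -102*(-432 + 126) = -102*(-306) = 31212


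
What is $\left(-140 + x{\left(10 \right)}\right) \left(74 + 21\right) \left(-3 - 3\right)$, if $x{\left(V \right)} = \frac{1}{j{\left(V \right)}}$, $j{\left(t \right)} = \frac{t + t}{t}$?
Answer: $79515$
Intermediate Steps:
$j{\left(t \right)} = 2$ ($j{\left(t \right)} = \frac{2 t}{t} = 2$)
$x{\left(V \right)} = \frac{1}{2}$
$\left(-140 + x{\left(10 \right)}\right) \left(74 + 21\right) \left(-3 - 3\right) = \left(-140 + \frac{1}{2}\right) \left(74 + 21\right) \left(-3 - 3\right) = - \frac{279 \cdot 95 \left(-6\right)}{2} = \left(- \frac{279}{2}\right) \left(-570\right) = 79515$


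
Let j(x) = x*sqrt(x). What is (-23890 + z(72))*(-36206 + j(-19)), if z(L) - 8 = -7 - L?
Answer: 867531966 + 455259*I*sqrt(19) ≈ 8.6753e+8 + 1.9844e+6*I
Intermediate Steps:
j(x) = x**(3/2)
z(L) = 1 - L (z(L) = 8 + (-7 - L) = 1 - L)
(-23890 + z(72))*(-36206 + j(-19)) = (-23890 + (1 - 1*72))*(-36206 + (-19)**(3/2)) = (-23890 + (1 - 72))*(-36206 - 19*I*sqrt(19)) = (-23890 - 71)*(-36206 - 19*I*sqrt(19)) = -23961*(-36206 - 19*I*sqrt(19)) = 867531966 + 455259*I*sqrt(19)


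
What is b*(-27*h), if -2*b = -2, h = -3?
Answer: 81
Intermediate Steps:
b = 1 (b = -½*(-2) = 1)
b*(-27*h) = 1*(-27*(-3)) = 1*81 = 81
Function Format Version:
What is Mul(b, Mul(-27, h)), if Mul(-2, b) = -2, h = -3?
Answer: 81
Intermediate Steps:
b = 1 (b = Mul(Rational(-1, 2), -2) = 1)
Mul(b, Mul(-27, h)) = Mul(1, Mul(-27, -3)) = Mul(1, 81) = 81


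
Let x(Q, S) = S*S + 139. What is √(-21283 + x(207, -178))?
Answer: 2*√2635 ≈ 102.66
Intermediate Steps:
x(Q, S) = 139 + S² (x(Q, S) = S² + 139 = 139 + S²)
√(-21283 + x(207, -178)) = √(-21283 + (139 + (-178)²)) = √(-21283 + (139 + 31684)) = √(-21283 + 31823) = √10540 = 2*√2635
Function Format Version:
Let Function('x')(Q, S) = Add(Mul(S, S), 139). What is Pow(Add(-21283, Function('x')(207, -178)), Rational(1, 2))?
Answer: Mul(2, Pow(2635, Rational(1, 2))) ≈ 102.66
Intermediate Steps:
Function('x')(Q, S) = Add(139, Pow(S, 2)) (Function('x')(Q, S) = Add(Pow(S, 2), 139) = Add(139, Pow(S, 2)))
Pow(Add(-21283, Function('x')(207, -178)), Rational(1, 2)) = Pow(Add(-21283, Add(139, Pow(-178, 2))), Rational(1, 2)) = Pow(Add(-21283, Add(139, 31684)), Rational(1, 2)) = Pow(Add(-21283, 31823), Rational(1, 2)) = Pow(10540, Rational(1, 2)) = Mul(2, Pow(2635, Rational(1, 2)))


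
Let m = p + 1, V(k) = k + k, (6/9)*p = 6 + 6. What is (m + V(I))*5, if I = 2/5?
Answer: 99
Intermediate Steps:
I = ⅖ (I = 2*(⅕) = ⅖ ≈ 0.40000)
p = 18 (p = 3*(6 + 6)/2 = (3/2)*12 = 18)
V(k) = 2*k
m = 19 (m = 18 + 1 = 19)
(m + V(I))*5 = (19 + 2*(⅖))*5 = (19 + ⅘)*5 = (99/5)*5 = 99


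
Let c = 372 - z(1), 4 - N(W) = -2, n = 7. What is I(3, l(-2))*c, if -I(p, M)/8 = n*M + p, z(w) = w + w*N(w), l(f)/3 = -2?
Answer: 113880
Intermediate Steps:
N(W) = 6 (N(W) = 4 - 1*(-2) = 4 + 2 = 6)
l(f) = -6 (l(f) = 3*(-2) = -6)
z(w) = 7*w (z(w) = w + w*6 = w + 6*w = 7*w)
c = 365 (c = 372 - 7 = 365)
I(p, M) = -56*M - 8*p (I(p, M) = -8*(7*M + p) = -8*(p + 7*M) = -56*M - 8*p)
I(3, l(-2))*c = (-56*(-6) - 8*3)*365 = (336 - 24)*365 = 312*365 = 113880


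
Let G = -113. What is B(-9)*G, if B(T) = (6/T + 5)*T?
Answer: 4407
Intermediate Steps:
B(T) = T*(5 + 6/T) (B(T) = (5 + 6/T)*T = T*(5 + 6/T))
B(-9)*G = (6 + 5*(-9))*(-113) = (6 - 45)*(-113) = -39*(-113) = 4407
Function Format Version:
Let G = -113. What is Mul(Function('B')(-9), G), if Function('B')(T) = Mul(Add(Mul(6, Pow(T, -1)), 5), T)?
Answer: 4407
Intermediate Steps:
Function('B')(T) = Mul(T, Add(5, Mul(6, Pow(T, -1)))) (Function('B')(T) = Mul(Add(5, Mul(6, Pow(T, -1))), T) = Mul(T, Add(5, Mul(6, Pow(T, -1)))))
Mul(Function('B')(-9), G) = Mul(Add(6, Mul(5, -9)), -113) = Mul(Add(6, -45), -113) = Mul(-39, -113) = 4407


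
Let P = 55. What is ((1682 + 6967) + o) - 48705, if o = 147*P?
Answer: -31971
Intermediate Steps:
o = 8085 (o = 147*55 = 8085)
((1682 + 6967) + o) - 48705 = ((1682 + 6967) + 8085) - 48705 = (8649 + 8085) - 48705 = 16734 - 48705 = -31971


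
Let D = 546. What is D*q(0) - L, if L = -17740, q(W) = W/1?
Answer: 17740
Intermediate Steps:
q(W) = W (q(W) = W*1 = W)
D*q(0) - L = 546*0 - 1*(-17740) = 0 + 17740 = 17740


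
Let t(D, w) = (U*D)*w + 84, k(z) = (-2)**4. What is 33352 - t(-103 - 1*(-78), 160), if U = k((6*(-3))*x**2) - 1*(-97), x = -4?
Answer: 485268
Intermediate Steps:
k(z) = 16
U = 113 (U = 16 - 1*(-97) = 16 + 97 = 113)
t(D, w) = 84 + 113*D*w (t(D, w) = (113*D)*w + 84 = 113*D*w + 84 = 84 + 113*D*w)
33352 - t(-103 - 1*(-78), 160) = 33352 - (84 + 113*(-103 - 1*(-78))*160) = 33352 - (84 + 113*(-103 + 78)*160) = 33352 - (84 + 113*(-25)*160) = 33352 - (84 - 452000) = 33352 - 1*(-451916) = 33352 + 451916 = 485268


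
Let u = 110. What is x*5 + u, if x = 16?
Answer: 190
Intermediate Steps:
x*5 + u = 16*5 + 110 = 80 + 110 = 190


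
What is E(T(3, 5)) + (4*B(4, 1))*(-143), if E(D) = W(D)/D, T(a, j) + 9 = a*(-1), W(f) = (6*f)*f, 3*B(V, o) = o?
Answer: -788/3 ≈ -262.67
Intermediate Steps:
B(V, o) = o/3
W(f) = 6*f²
T(a, j) = -9 - a (T(a, j) = -9 + a*(-1) = -9 - a)
E(D) = 6*D (E(D) = (6*D²)/D = 6*D)
E(T(3, 5)) + (4*B(4, 1))*(-143) = 6*(-9 - 1*3) + (4*((⅓)*1))*(-143) = 6*(-9 - 3) + (4*(⅓))*(-143) = 6*(-12) + (4/3)*(-143) = -72 - 572/3 = -788/3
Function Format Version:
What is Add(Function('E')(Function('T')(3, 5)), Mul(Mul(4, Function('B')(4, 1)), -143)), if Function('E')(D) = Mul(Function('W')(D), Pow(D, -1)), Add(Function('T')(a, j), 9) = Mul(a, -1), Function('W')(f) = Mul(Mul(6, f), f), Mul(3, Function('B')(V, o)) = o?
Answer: Rational(-788, 3) ≈ -262.67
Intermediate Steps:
Function('B')(V, o) = Mul(Rational(1, 3), o)
Function('W')(f) = Mul(6, Pow(f, 2))
Function('T')(a, j) = Add(-9, Mul(-1, a)) (Function('T')(a, j) = Add(-9, Mul(a, -1)) = Add(-9, Mul(-1, a)))
Function('E')(D) = Mul(6, D) (Function('E')(D) = Mul(Mul(6, Pow(D, 2)), Pow(D, -1)) = Mul(6, D))
Add(Function('E')(Function('T')(3, 5)), Mul(Mul(4, Function('B')(4, 1)), -143)) = Add(Mul(6, Add(-9, Mul(-1, 3))), Mul(Mul(4, Mul(Rational(1, 3), 1)), -143)) = Add(Mul(6, Add(-9, -3)), Mul(Mul(4, Rational(1, 3)), -143)) = Add(Mul(6, -12), Mul(Rational(4, 3), -143)) = Add(-72, Rational(-572, 3)) = Rational(-788, 3)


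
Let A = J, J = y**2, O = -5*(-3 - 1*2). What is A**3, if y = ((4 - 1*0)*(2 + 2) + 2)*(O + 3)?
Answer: 16390160963076096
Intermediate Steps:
O = 25 (O = -5*(-3 - 2) = -5*(-5) = 25)
y = 504 (y = ((4 - 1*0)*(2 + 2) + 2)*(25 + 3) = ((4 + 0)*4 + 2)*28 = (4*4 + 2)*28 = (16 + 2)*28 = 18*28 = 504)
J = 254016 (J = 504**2 = 254016)
A = 254016
A**3 = 254016**3 = 16390160963076096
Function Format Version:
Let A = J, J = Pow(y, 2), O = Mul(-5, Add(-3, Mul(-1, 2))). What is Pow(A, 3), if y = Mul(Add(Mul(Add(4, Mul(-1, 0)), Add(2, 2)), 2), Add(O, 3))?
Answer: 16390160963076096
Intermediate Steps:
O = 25 (O = Mul(-5, Add(-3, -2)) = Mul(-5, -5) = 25)
y = 504 (y = Mul(Add(Mul(Add(4, Mul(-1, 0)), Add(2, 2)), 2), Add(25, 3)) = Mul(Add(Mul(Add(4, 0), 4), 2), 28) = Mul(Add(Mul(4, 4), 2), 28) = Mul(Add(16, 2), 28) = Mul(18, 28) = 504)
J = 254016 (J = Pow(504, 2) = 254016)
A = 254016
Pow(A, 3) = Pow(254016, 3) = 16390160963076096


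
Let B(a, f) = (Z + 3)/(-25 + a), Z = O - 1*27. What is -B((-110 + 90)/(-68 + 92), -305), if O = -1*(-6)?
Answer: -108/155 ≈ -0.69677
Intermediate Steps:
O = 6
Z = -21 (Z = 6 - 1*27 = 6 - 27 = -21)
B(a, f) = -18/(-25 + a) (B(a, f) = (-21 + 3)/(-25 + a) = -18/(-25 + a))
-B((-110 + 90)/(-68 + 92), -305) = -(-18)/(-25 + (-110 + 90)/(-68 + 92)) = -(-18)/(-25 - 20/24) = -(-18)/(-25 - 20*1/24) = -(-18)/(-25 - ⅚) = -(-18)/(-155/6) = -(-18)*(-6)/155 = -1*108/155 = -108/155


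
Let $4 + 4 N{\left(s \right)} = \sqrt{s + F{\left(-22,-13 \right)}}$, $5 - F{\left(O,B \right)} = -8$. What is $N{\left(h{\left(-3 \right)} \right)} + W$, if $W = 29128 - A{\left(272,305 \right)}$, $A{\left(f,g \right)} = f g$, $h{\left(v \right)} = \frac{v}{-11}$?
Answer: $-53833 + \frac{\sqrt{1606}}{44} \approx -53832.0$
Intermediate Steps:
$F{\left(O,B \right)} = 13$ ($F{\left(O,B \right)} = 5 - -8 = 5 + 8 = 13$)
$h{\left(v \right)} = - \frac{v}{11}$ ($h{\left(v \right)} = v \left(- \frac{1}{11}\right) = - \frac{v}{11}$)
$N{\left(s \right)} = -1 + \frac{\sqrt{13 + s}}{4}$ ($N{\left(s \right)} = -1 + \frac{\sqrt{s + 13}}{4} = -1 + \frac{\sqrt{13 + s}}{4}$)
$W = -53832$ ($W = 29128 - 272 \cdot 305 = 29128 - 82960 = -53832$)
$N{\left(h{\left(-3 \right)} \right)} + W = \left(-1 + \frac{\sqrt{13 - - \frac{3}{11}}}{4}\right) - 53832 = \left(-1 + \frac{\sqrt{13 + \frac{3}{11}}}{4}\right) - 53832 = \left(-1 + \frac{\sqrt{\frac{146}{11}}}{4}\right) - 53832 = \left(-1 + \frac{\frac{1}{11} \sqrt{1606}}{4}\right) - 53832 = \left(-1 + \frac{\sqrt{1606}}{44}\right) - 53832 = -53833 + \frac{\sqrt{1606}}{44}$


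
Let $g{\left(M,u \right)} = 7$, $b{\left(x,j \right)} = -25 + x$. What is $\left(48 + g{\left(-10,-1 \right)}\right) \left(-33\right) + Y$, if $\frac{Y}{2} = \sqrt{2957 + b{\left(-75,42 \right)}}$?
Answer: $-1815 + 2 \sqrt{2857} \approx -1708.1$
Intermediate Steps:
$Y = 2 \sqrt{2857}$ ($Y = 2 \sqrt{2957 - 100} = 2 \sqrt{2857} \approx 106.9$)
$\left(48 + g{\left(-10,-1 \right)}\right) \left(-33\right) + Y = \left(48 + 7\right) \left(-33\right) + 2 \sqrt{2857} = 55 \left(-33\right) + 2 \sqrt{2857} = -1815 + 2 \sqrt{2857}$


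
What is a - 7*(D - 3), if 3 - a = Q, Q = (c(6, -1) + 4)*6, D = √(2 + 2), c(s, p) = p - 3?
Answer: 10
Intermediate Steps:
c(s, p) = -3 + p
D = 2 (D = √4 = 2)
Q = 0 (Q = ((-3 - 1) + 4)*6 = (-4 + 4)*6 = 0*6 = 0)
a = 3 (a = 3 - 1*0 = 3 + 0 = 3)
a - 7*(D - 3) = 3 - 7*(2 - 3) = 3 - 7*(-1) = 3 - 1*(-7) = 3 + 7 = 10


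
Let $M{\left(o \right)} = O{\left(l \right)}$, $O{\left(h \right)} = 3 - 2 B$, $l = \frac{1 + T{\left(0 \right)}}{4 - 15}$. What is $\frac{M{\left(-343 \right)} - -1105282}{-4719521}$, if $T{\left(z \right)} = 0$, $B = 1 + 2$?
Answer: $- \frac{1105279}{4719521} \approx -0.23419$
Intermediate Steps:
$B = 3$
$l = - \frac{1}{11}$ ($l = \frac{1 + 0}{4 - 15} = 1 \frac{1}{-11} = 1 \left(- \frac{1}{11}\right) = - \frac{1}{11} \approx -0.090909$)
$O{\left(h \right)} = -3$ ($O{\left(h \right)} = 3 - 6 = -3$)
$M{\left(o \right)} = -3$
$\frac{M{\left(-343 \right)} - -1105282}{-4719521} = \frac{-3 - -1105282}{-4719521} = \left(-3 + 1105282\right) \left(- \frac{1}{4719521}\right) = 1105279 \left(- \frac{1}{4719521}\right) = - \frac{1105279}{4719521}$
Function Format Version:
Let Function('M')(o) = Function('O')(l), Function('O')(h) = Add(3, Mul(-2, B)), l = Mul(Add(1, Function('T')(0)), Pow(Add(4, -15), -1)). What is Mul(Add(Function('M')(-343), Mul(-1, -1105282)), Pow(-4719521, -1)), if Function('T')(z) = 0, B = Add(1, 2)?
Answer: Rational(-1105279, 4719521) ≈ -0.23419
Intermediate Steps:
B = 3
l = Rational(-1, 11) (l = Mul(Add(1, 0), Pow(Add(4, -15), -1)) = Mul(1, Pow(-11, -1)) = Mul(1, Rational(-1, 11)) = Rational(-1, 11) ≈ -0.090909)
Function('O')(h) = -3 (Function('O')(h) = Add(3, Mul(-2, 3)) = Add(3, -6) = -3)
Function('M')(o) = -3
Mul(Add(Function('M')(-343), Mul(-1, -1105282)), Pow(-4719521, -1)) = Mul(Add(-3, Mul(-1, -1105282)), Pow(-4719521, -1)) = Mul(Add(-3, 1105282), Rational(-1, 4719521)) = Mul(1105279, Rational(-1, 4719521)) = Rational(-1105279, 4719521)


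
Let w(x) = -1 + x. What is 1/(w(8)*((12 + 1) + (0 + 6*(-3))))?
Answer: -1/35 ≈ -0.028571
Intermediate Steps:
1/(w(8)*((12 + 1) + (0 + 6*(-3)))) = 1/((-1 + 8)*((12 + 1) + (0 + 6*(-3)))) = 1/(7*(13 + (0 - 18))) = 1/(7*(13 - 18)) = 1/(7*(-5)) = 1/(-35) = -1/35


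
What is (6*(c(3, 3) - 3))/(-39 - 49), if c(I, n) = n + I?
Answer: -9/44 ≈ -0.20455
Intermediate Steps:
c(I, n) = I + n
(6*(c(3, 3) - 3))/(-39 - 49) = (6*((3 + 3) - 3))/(-39 - 49) = (6*(6 - 3))/(-88) = -3*3/44 = -1/88*18 = -9/44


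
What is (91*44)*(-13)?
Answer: -52052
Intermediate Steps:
(91*44)*(-13) = 4004*(-13) = -52052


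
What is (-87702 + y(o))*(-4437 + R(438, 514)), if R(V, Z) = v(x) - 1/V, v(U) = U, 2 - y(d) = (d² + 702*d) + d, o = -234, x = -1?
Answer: -293520595/3 ≈ -9.7840e+7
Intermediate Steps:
y(d) = 2 - d² - 703*d (y(d) = 2 - ((d² + 702*d) + d) = 2 - (d² + 703*d) = 2 + (-d² - 703*d) = 2 - d² - 703*d)
R(V, Z) = -1 - 1/V
(-87702 + y(o))*(-4437 + R(438, 514)) = (-87702 + (2 - 1*(-234)² - 703*(-234)))*(-4437 + (-1 - 1*438)/438) = (-87702 + (2 - 1*54756 + 164502))*(-4437 + (-1 - 438)/438) = (-87702 + (2 - 54756 + 164502))*(-4437 + (1/438)*(-439)) = (-87702 + 109748)*(-4437 - 439/438) = 22046*(-1943845/438) = -293520595/3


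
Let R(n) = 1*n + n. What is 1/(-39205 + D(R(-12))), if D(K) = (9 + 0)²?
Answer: -1/39124 ≈ -2.5560e-5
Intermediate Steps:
R(n) = 2*n (R(n) = n + n = 2*n)
D(K) = 81 (D(K) = 9² = 81)
1/(-39205 + D(R(-12))) = 1/(-39205 + 81) = 1/(-39124) = -1/39124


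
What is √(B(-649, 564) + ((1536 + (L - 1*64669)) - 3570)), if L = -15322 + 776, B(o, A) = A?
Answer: 3*I*√8965 ≈ 284.05*I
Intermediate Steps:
L = -14546
√(B(-649, 564) + ((1536 + (L - 1*64669)) - 3570)) = √(564 + ((1536 + (-14546 - 1*64669)) - 3570)) = √(564 + ((1536 + (-14546 - 64669)) - 3570)) = √(564 + ((1536 - 79215) - 3570)) = √(564 + (-77679 - 3570)) = √(564 - 81249) = √(-80685) = 3*I*√8965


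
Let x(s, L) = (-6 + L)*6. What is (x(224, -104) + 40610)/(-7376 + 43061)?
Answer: 7990/7137 ≈ 1.1195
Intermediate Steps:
x(s, L) = -36 + 6*L
(x(224, -104) + 40610)/(-7376 + 43061) = ((-36 + 6*(-104)) + 40610)/(-7376 + 43061) = ((-36 - 624) + 40610)/35685 = (-660 + 40610)*(1/35685) = 39950*(1/35685) = 7990/7137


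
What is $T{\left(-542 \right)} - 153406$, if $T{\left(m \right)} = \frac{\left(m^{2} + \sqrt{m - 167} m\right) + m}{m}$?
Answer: $-153947 + i \sqrt{709} \approx -1.5395 \cdot 10^{5} + 26.627 i$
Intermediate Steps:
$T{\left(m \right)} = \frac{m + m^{2} + m \sqrt{-167 + m}}{m}$ ($T{\left(m \right)} = \frac{\left(m^{2} + \sqrt{-167 + m} m\right) + m}{m} = \frac{\left(m^{2} + m \sqrt{-167 + m}\right) + m}{m} = \frac{m + m^{2} + m \sqrt{-167 + m}}{m}$)
$T{\left(-542 \right)} - 153406 = \left(1 - 542 + \sqrt{-167 - 542}\right) - 153406 = \left(1 - 542 + \sqrt{-709}\right) - 153406 = \left(1 - 542 + i \sqrt{709}\right) - 153406 = \left(-541 + i \sqrt{709}\right) - 153406 = -153947 + i \sqrt{709}$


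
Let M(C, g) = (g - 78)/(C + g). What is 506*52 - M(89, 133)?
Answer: 5841209/222 ≈ 26312.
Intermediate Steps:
M(C, g) = (-78 + g)/(C + g)
506*52 - M(89, 133) = 506*52 - (-78 + 133)/(89 + 133) = 26312 - 55/222 = 5841209/222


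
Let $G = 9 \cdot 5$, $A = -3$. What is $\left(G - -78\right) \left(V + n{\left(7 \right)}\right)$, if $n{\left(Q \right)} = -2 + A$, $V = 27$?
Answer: $2706$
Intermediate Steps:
$n{\left(Q \right)} = -5$ ($n{\left(Q \right)} = -2 - 3 = -5$)
$G = 45$
$\left(G - -78\right) \left(V + n{\left(7 \right)}\right) = \left(45 - -78\right) \left(27 - 5\right) = \left(45 + 78\right) 22 = 123 \cdot 22 = 2706$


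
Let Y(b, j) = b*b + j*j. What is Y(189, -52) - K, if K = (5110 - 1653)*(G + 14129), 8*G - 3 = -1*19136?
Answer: -324301443/8 ≈ -4.0538e+7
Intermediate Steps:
G = -19133/8 (G = 3/8 + (-1*19136)/8 = 3/8 + (⅛)*(-19136) = 3/8 - 2392 = -19133/8 ≈ -2391.6)
Y(b, j) = b² + j²
K = 324608843/8 (K = (5110 - 1653)*(-19133/8 + 14129) = 3457*(93899/8) = 324608843/8 ≈ 4.0576e+7)
Y(189, -52) - K = (189² + (-52)²) - 1*324608843/8 = (35721 + 2704) - 324608843/8 = 38425 - 324608843/8 = -324301443/8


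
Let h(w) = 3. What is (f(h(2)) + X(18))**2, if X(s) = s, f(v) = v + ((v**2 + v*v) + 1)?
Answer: 1600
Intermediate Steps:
f(v) = 1 + v + 2*v**2 (f(v) = v + ((v**2 + v**2) + 1) = v + (2*v**2 + 1) = v + (1 + 2*v**2) = 1 + v + 2*v**2)
(f(h(2)) + X(18))**2 = ((1 + 3 + 2*3**2) + 18)**2 = ((1 + 3 + 2*9) + 18)**2 = ((1 + 3 + 18) + 18)**2 = (22 + 18)**2 = 40**2 = 1600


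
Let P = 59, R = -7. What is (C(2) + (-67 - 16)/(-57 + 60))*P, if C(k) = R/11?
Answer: -55106/33 ≈ -1669.9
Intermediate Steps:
C(k) = -7/11
(C(2) + (-67 - 16)/(-57 + 60))*P = (-7/11 + (-67 - 16)/(-57 + 60))*59 = (-7/11 - 83/3)*59 = -934/33*59 = -55106/33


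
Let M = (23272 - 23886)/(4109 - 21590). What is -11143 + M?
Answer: -194790169/17481 ≈ -11143.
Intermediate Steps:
M = 614/17481 (M = -614/(-17481) = -614*(-1/17481) = 614/17481 ≈ 0.035124)
-11143 + M = -11143 + 614/17481 = -194790169/17481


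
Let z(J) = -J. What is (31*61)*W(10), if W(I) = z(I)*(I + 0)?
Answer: -189100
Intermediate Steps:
W(I) = -I² (W(I) = (-I)*(I + 0) = (-I)*I = -I²)
(31*61)*W(10) = (31*61)*(-1*10²) = 1891*(-1*100) = 1891*(-100) = -189100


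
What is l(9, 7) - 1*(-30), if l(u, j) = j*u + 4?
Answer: 97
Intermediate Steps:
l(u, j) = 4 + j*u
l(9, 7) - 1*(-30) = (4 + 7*9) - 1*(-30) = (4 + 63) + 30 = 67 + 30 = 97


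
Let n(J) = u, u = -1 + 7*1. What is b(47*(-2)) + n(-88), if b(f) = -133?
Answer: -127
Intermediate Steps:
u = 6 (u = -1 + 7 = 6)
n(J) = 6
b(47*(-2)) + n(-88) = -133 + 6 = -127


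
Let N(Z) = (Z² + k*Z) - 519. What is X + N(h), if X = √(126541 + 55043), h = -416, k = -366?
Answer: 324793 + 12*√1261 ≈ 3.2522e+5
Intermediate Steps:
N(Z) = -519 + Z² - 366*Z (N(Z) = (Z² - 366*Z) - 519 = -519 + Z² - 366*Z)
X = 12*√1261 (X = √181584 = 12*√1261 ≈ 426.13)
X + N(h) = 12*√1261 + (-519 + (-416)² - 366*(-416)) = 12*√1261 + (-519 + 173056 + 152256) = 12*√1261 + 324793 = 324793 + 12*√1261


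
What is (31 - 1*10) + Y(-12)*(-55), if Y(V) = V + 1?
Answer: 626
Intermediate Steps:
Y(V) = 1 + V
(31 - 1*10) + Y(-12)*(-55) = (31 - 1*10) + (1 - 12)*(-55) = (31 - 10) - 11*(-55) = 21 + 605 = 626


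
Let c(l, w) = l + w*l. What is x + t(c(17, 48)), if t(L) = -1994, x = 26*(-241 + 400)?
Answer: 2140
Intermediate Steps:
c(l, w) = l + l*w
x = 4134 (x = 26*159 = 4134)
x + t(c(17, 48)) = 4134 - 1994 = 2140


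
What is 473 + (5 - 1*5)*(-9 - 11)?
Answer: 473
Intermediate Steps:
473 + (5 - 1*5)*(-9 - 11) = 473 + (5 - 5)*(-20) = 473 + 0*(-20) = 473 + 0 = 473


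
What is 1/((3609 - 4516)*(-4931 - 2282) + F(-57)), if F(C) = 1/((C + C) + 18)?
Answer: 96/628050335 ≈ 1.5285e-7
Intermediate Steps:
F(C) = 1/(18 + 2*C) (F(C) = 1/(2*C + 18) = 1/(18 + 2*C))
1/((3609 - 4516)*(-4931 - 2282) + F(-57)) = 1/((3609 - 4516)*(-4931 - 2282) + 1/(2*(9 - 57))) = 1/(-907*(-7213) + (½)/(-48)) = 1/(6542191 + (½)*(-1/48)) = 1/(6542191 - 1/96) = 1/(628050335/96) = 96/628050335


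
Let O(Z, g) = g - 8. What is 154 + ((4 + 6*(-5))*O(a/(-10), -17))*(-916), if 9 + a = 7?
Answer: -595246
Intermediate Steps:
a = -2 (a = -9 + 7 = -2)
O(Z, g) = -8 + g
154 + ((4 + 6*(-5))*O(a/(-10), -17))*(-916) = 154 + ((4 + 6*(-5))*(-8 - 17))*(-916) = 154 + ((4 - 30)*(-25))*(-916) = 154 - 26*(-25)*(-916) = 154 + 650*(-916) = 154 - 595400 = -595246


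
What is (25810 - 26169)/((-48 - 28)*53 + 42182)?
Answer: -359/38154 ≈ -0.0094092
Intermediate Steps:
(25810 - 26169)/((-48 - 28)*53 + 42182) = -359/(-76*53 + 42182) = -359/(-4028 + 42182) = -359/38154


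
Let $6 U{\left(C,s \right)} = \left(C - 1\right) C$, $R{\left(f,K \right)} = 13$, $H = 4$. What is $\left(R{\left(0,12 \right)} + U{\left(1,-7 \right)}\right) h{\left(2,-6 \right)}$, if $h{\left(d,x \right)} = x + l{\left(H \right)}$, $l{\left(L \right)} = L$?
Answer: $-26$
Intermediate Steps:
$U{\left(C,s \right)} = \frac{C \left(-1 + C\right)}{6}$ ($U{\left(C,s \right)} = \frac{\left(C - 1\right) C}{6} = \frac{\left(-1 + C\right) C}{6} = \frac{C \left(-1 + C\right)}{6}$)
$h{\left(d,x \right)} = 4 + x$ ($h{\left(d,x \right)} = x + 4 = 4 + x$)
$\left(R{\left(0,12 \right)} + U{\left(1,-7 \right)}\right) h{\left(2,-6 \right)} = \left(13 + \frac{1}{6} \cdot 1 \left(-1 + 1\right)\right) \left(4 - 6\right) = \left(13 + \frac{1}{6} \cdot 1 \cdot 0\right) \left(-2\right) = \left(13 + 0\right) \left(-2\right) = 13 \left(-2\right) = -26$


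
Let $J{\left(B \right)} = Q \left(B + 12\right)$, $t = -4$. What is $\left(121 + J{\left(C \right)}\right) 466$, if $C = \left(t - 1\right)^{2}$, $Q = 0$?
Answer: $56386$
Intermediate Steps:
$C = 25$ ($C = \left(-4 - 1\right)^{2} = \left(-5\right)^{2} = 25$)
$J{\left(B \right)} = 0$ ($J{\left(B \right)} = 0 \left(B + 12\right) = 0 \left(12 + B\right) = 0$)
$\left(121 + J{\left(C \right)}\right) 466 = \left(121 + 0\right) 466 = 121 \cdot 466 = 56386$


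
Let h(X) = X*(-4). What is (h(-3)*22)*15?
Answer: 3960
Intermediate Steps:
h(X) = -4*X
(h(-3)*22)*15 = (-4*(-3)*22)*15 = (12*22)*15 = 264*15 = 3960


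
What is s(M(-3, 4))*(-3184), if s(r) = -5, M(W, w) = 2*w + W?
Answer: 15920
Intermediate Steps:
M(W, w) = W + 2*w
s(M(-3, 4))*(-3184) = -5*(-3184) = 15920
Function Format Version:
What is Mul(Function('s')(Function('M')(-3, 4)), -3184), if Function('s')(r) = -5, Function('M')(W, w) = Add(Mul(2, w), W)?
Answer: 15920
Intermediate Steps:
Function('M')(W, w) = Add(W, Mul(2, w))
Mul(Function('s')(Function('M')(-3, 4)), -3184) = Mul(-5, -3184) = 15920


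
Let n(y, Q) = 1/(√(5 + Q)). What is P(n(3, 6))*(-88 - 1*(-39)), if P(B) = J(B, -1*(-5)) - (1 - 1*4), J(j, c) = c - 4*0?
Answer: -392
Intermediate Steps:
J(j, c) = c (J(j, c) = c + 0 = c)
n(y, Q) = (5 + Q)^(-½)
P(B) = 8 (P(B) = -1*(-5) - (1 - 1*4) = 5 - (1 - 4) = 5 - 1*(-3) = 5 + 3 = 8)
P(n(3, 6))*(-88 - 1*(-39)) = 8*(-88 - 1*(-39)) = 8*(-88 + 39) = 8*(-49) = -392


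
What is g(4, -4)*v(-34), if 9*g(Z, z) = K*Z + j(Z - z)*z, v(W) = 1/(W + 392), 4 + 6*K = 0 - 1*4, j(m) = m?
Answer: -56/4833 ≈ -0.011587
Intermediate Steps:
K = -4/3 (K = -⅔ + (0 - 1*4)/6 = -⅔ + (0 - 4)/6 = -⅔ + (⅙)*(-4) = -⅔ - ⅔ = -4/3 ≈ -1.3333)
v(W) = 1/(392 + W)
g(Z, z) = -4*Z/27 + z*(Z - z)/9 (g(Z, z) = (-4*Z/3 + (Z - z)*z)/9 = (-4*Z/3 + z*(Z - z))/9 = -4*Z/27 + z*(Z - z)/9)
g(4, -4)*v(-34) = (-4/27*4 + (⅑)*(-4)*(4 - 1*(-4)))/(392 - 34) = (-16/27 + (⅑)*(-4)*(4 + 4))/358 = (-16/27 + (⅑)*(-4)*8)*(1/358) = (-16/27 - 32/9)*(1/358) = -112/27*1/358 = -56/4833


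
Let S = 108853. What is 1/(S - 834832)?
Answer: -1/725979 ≈ -1.3774e-6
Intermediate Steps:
1/(S - 834832) = 1/(108853 - 834832) = 1/(-725979) = -1/725979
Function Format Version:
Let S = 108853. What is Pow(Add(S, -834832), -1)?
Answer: Rational(-1, 725979) ≈ -1.3774e-6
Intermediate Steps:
Pow(Add(S, -834832), -1) = Pow(Add(108853, -834832), -1) = Pow(-725979, -1) = Rational(-1, 725979)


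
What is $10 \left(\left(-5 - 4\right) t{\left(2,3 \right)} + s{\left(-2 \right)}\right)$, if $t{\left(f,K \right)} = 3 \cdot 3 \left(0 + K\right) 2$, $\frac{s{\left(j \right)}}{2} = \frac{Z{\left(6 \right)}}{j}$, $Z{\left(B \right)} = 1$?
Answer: $-4870$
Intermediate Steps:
$s{\left(j \right)} = \frac{2}{j}$ ($s{\left(j \right)} = 2 \cdot 1 \frac{1}{j} = \frac{2}{j}$)
$t{\left(f,K \right)} = 18 K$ ($t{\left(f,K \right)} = 3 \cdot 3 K 2 = 9 K 2 = 18 K$)
$10 \left(\left(-5 - 4\right) t{\left(2,3 \right)} + s{\left(-2 \right)}\right) = 10 \left(\left(-5 - 4\right) 18 \cdot 3 + \frac{2}{-2}\right) = 10 \left(\left(-5 - 4\right) 54 + 2 \left(- \frac{1}{2}\right)\right) = 10 \left(\left(-9\right) 54 - 1\right) = 10 \left(-486 - 1\right) = 10 \left(-487\right) = -4870$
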